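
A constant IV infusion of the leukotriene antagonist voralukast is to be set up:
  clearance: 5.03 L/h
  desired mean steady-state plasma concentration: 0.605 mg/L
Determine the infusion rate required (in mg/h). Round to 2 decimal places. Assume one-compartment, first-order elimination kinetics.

3.04 mg/h

At steady state, infusion rate R₀ = Css × CL = 0.605 × 5.030 = 3.043 mg/h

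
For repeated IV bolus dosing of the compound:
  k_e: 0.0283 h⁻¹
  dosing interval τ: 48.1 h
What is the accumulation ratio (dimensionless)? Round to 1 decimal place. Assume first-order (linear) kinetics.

e^(−kτ) = e^(−0.02830 × 48.1) = 0.2563
Accumulation ratio R = 1 / (1 − e^(−kτ)) = 1 / (1 − 0.2563) = 1.345

1.3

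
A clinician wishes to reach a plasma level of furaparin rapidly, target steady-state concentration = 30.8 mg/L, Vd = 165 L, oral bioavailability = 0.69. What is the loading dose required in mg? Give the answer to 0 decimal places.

7365 mg

LD = Css × Vd / F = 30.8 × 165 / 0.69 = 7365 mg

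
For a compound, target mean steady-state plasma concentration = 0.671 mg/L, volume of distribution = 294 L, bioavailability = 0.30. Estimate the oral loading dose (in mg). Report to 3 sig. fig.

658 mg

LD = Css × Vd / F = 0.671 × 294 / 0.30 = 657.6 mg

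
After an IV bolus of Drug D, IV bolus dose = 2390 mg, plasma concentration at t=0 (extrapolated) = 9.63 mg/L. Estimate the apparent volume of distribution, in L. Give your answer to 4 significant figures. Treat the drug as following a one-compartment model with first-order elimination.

Vd = Dose / C₀ = 2390 / 9.63 = 248.2 L

248.2 L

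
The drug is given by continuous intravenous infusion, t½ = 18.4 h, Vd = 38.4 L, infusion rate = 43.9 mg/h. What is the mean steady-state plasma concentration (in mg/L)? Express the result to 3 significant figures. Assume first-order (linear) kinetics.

30.3 mg/L

k = ln2 / t½ = 0.693147 / 18.4 = 0.03767 h⁻¹
CL = k × Vd = 0.03767 × 38.4 = 1.447 L/h
At steady state Css = R₀ / CL = 43.9 / 1.447 = 30.34 mg/L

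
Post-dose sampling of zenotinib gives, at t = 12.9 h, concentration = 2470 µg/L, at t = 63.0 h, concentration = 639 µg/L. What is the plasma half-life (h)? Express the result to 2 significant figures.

26 h

k = ln(C₁/C₂) / (t₂ − t₁) = ln(2470/639) / (63.0 − 12.9)
  = 1.352 / 50.10 = 0.02699 h⁻¹
t½ = ln2 / k = 0.693147 / 0.02699 = 25.68 h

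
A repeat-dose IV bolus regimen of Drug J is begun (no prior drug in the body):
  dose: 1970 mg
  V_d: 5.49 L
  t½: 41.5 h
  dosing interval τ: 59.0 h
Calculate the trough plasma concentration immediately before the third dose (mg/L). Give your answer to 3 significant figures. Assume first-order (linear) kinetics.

C₀ per dose = Dose / Vd = 1970 / 5.49 = 358.8 mg/L
k = ln2 / t½ = 0.693147 / 41.5 = 0.01670 h⁻¹
Fraction remaining after one interval: r = e^(−kτ) = e^(−0.01670 × 59.0) = 0.3733
Before dose 3, 2 doses have been given (aged 1τ, 2τ).
C_trough = C₀ × (r + r²) = 358.8 × (0.3733 + 0.1394) = 184.0 mg/L

184 mg/L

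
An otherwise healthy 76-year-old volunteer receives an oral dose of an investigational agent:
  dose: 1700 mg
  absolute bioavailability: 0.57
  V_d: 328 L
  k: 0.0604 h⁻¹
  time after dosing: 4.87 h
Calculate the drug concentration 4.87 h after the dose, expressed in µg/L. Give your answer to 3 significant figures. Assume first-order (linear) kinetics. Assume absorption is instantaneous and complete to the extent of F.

Amount reaching circulation = F × Dose = 0.57 × 1700 = 969.0 mg
C₀ = F·Dose / Vd = 969.0 / 328 = 2.954 mg/L
C = C₀ · e^(−k·t) = 2.954 × e^(−0.06040 × 4.87)
  = 2.954 × 0.7452 = 2.201 mg/L
Convert: 2.201 mg/L × 1000 = 2201 µg/L

2200 µg/L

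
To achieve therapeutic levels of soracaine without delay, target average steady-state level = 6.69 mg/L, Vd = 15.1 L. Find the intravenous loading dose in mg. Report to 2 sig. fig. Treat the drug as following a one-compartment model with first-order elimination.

100 mg

LD = Css × Vd = 6.69 × 15.1 = 101.0 mg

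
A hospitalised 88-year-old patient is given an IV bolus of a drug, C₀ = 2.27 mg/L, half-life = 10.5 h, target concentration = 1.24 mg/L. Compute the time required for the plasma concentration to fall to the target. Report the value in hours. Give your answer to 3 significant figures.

k = ln2 / t½ = 0.693147 / 10.5 = 0.06601 h⁻¹
t = ln(C₀ / C) / k = ln(2.270 / 1.24) / 0.06601
  = ln(1.831) / 0.06601 = 0.6049 / 0.06601 = 9.164 h

9.16 h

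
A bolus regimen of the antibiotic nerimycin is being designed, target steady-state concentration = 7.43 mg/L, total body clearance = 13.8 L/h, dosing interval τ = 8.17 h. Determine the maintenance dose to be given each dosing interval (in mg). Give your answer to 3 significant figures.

At steady state, Dose/τ = Css × CL.
Dose = Css × CL × τ = 7.43 × 13.80 × 8.17 = 837.7 mg

838 mg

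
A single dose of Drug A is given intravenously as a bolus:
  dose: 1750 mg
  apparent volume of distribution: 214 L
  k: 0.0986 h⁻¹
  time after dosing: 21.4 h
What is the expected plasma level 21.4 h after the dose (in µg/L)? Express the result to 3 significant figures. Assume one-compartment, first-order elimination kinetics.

C₀ = Dose / Vd = 1750 / 214 = 8.178 mg/L
C = C₀ · e^(−k·t) = 8.178 × e^(−0.09860 × 21.4)
  = 8.178 × 0.1212 = 0.9912 mg/L
Convert: 0.9912 mg/L × 1000 = 991.2 µg/L

991 µg/L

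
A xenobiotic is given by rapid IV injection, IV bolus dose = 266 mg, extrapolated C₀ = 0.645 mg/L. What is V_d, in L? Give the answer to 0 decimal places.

Vd = Dose / C₀ = 266.0 / 0.645 = 412.4 L

412 L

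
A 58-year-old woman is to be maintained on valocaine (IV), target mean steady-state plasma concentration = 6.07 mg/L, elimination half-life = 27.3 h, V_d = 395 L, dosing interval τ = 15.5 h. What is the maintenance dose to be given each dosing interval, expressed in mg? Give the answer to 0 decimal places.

944 mg

k = ln2 / t½ = 0.693147 / 27.3 = 0.02539 h⁻¹
CL = k × Vd = 0.02539 × 395 = 10.03 L/h
At steady state, Dose/τ = Css × CL.
Dose = Css × CL × τ = 6.07 × 10.03 × 15.5 = 943.7 mg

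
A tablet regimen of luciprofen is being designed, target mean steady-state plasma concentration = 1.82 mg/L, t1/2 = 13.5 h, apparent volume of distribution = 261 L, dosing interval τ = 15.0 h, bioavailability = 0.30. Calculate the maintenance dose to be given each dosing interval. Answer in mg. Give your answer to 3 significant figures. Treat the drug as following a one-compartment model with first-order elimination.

k = ln2 / t½ = 0.693147 / 13.5 = 0.05134 h⁻¹
CL = k × Vd = 0.05134 × 261 = 13.40 L/h
At steady state, F × (Dose/τ) = Css × CL.
Dose = Css × CL × τ / F = 1.82 × 13.40 × 15.0 / 0.30 = 1219 mg

1220 mg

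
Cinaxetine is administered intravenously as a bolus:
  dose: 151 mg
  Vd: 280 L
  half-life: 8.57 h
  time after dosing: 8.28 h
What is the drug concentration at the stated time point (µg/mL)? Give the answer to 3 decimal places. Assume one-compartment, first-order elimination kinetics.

C₀ = Dose / Vd = 151.0 / 280 = 0.5393 mg/L
k = ln2 / t½ = 0.693147 / 8.57 = 0.08088 h⁻¹
C = C₀ · e^(−k·t) = 0.5393 × e^(−0.08088 × 8.28)
  = 0.5393 × 0.5119 = 0.2761 mg/L
(0.2761 mg/L = 0.2761 µg/mL)

0.276 µg/mL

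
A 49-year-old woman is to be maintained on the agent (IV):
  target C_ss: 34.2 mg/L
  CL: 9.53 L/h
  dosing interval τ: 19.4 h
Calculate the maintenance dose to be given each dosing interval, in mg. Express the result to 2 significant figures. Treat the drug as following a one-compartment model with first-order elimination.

At steady state, Dose/τ = Css × CL.
Dose = Css × CL × τ = 34.2 × 9.530 × 19.4 = 6323 mg

6300 mg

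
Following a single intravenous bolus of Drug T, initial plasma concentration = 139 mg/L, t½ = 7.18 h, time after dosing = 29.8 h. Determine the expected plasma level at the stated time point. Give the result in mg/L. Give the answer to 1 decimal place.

k = ln2 / t½ = 0.693147 / 7.18 = 0.09654 h⁻¹
C = C₀ · e^(−k·t) = 139.0 × e^(−0.09654 × 29.8)
  = 139.0 × 0.05631 = 7.827 mg/L

7.8 mg/L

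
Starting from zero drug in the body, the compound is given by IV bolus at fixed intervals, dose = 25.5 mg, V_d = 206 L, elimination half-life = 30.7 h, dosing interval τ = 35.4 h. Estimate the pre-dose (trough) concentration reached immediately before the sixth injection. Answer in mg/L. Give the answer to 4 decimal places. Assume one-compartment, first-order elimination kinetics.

0.0993 mg/L

C₀ per dose = Dose / Vd = 25.5 / 206 = 0.1238 mg/L
k = ln2 / t½ = 0.693147 / 30.7 = 0.02258 h⁻¹
Fraction remaining after one interval: r = e^(−kτ) = e^(−0.02258 × 35.4) = 0.4496
Before dose 6, 5 doses have been given (aged 1τ, 2τ, 3τ, 4τ, 5τ).
C_trough = C₀ × (r + r² + … + r^5) = C₀ × r(1−r^5)/(1−r)
        = 0.1238 × 0.4496 × (1 − 0.01837) / (1 − 0.4496) = 0.09927 mg/L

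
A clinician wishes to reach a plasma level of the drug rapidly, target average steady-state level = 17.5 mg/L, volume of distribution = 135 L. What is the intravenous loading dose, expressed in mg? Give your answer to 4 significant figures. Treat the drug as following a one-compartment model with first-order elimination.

LD = Css × Vd = 17.5 × 135 = 2363 mg

2363 mg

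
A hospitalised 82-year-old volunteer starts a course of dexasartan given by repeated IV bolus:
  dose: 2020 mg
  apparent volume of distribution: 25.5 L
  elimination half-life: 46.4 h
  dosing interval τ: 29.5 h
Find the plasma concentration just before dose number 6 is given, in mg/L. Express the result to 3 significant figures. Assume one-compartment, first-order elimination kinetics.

127 mg/L

C₀ per dose = Dose / Vd = 2020 / 25.5 = 79.22 mg/L
k = ln2 / t½ = 0.693147 / 46.4 = 0.01494 h⁻¹
Fraction remaining after one interval: r = e^(−kτ) = e^(−0.01494 × 29.5) = 0.6436
Before dose 6, 5 doses have been given (aged 1τ, 2τ, 3τ, 4τ, 5τ).
C_trough = C₀ × (r + r² + … + r^5) = C₀ × r(1−r^5)/(1−r)
        = 79.22 × 0.6436 × (1 − 0.1104) / (1 − 0.6436) = 127.3 mg/L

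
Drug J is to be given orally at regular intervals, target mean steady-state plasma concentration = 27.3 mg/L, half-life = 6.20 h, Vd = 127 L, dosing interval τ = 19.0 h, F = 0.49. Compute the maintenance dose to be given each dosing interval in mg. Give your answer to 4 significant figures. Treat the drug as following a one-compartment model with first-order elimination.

15030 mg

k = ln2 / t½ = 0.693147 / 6.20 = 0.1118 h⁻¹
CL = k × Vd = 0.1118 × 127 = 14.20 L/h
At steady state, F × (Dose/τ) = Css × CL.
Dose = Css × CL × τ / F = 27.3 × 14.20 × 19.0 / 0.49 = 15030 mg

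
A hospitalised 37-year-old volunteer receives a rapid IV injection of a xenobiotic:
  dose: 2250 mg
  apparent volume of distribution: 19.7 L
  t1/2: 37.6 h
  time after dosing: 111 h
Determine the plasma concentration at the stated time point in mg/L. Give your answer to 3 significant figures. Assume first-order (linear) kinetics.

14.8 mg/L

C₀ = Dose / Vd = 2250 / 19.7 = 114.2 mg/L
k = ln2 / t½ = 0.693147 / 37.6 = 0.01843 h⁻¹
C = C₀ · e^(−k·t) = 114.2 × e^(−0.01843 × 111)
  = 114.2 × 0.1293 = 14.77 mg/L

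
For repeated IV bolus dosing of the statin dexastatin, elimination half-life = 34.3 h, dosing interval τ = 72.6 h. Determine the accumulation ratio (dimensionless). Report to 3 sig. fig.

1.30

k = ln2 / t½ = 0.693147 / 34.3 = 0.02021 h⁻¹
e^(−kτ) = e^(−0.02021 × 72.6) = 0.2306
Accumulation ratio R = 1 / (1 − e^(−kτ)) = 1 / (1 − 0.2306) = 1.300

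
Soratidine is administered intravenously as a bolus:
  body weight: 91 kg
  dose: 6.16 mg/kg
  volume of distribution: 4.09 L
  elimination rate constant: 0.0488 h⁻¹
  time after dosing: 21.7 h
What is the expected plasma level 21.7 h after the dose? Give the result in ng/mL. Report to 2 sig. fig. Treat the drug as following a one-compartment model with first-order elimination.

48000 ng/mL

Total dose = 6.16 × 91 = 560.6 mg
C₀ = Dose / Vd = 560.6 / 4.09 = 137.1 mg/L
C = C₀ · e^(−k·t) = 137.1 × e^(−0.04880 × 21.7)
  = 137.1 × 0.3468 = 47.55 mg/L
Convert: 47.55 mg/L × 1000 = 47550 ng/mL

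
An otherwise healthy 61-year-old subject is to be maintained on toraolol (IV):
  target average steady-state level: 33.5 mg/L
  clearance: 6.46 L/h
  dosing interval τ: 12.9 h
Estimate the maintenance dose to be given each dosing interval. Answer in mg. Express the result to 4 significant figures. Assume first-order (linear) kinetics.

2792 mg

At steady state, Dose/τ = Css × CL.
Dose = Css × CL × τ = 33.5 × 6.460 × 12.9 = 2792 mg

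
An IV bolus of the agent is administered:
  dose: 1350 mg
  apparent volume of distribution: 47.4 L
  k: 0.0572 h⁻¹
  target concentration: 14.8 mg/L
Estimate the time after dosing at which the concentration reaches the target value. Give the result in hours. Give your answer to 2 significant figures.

11 h

C₀ = Dose / Vd = 1350 / 47.4 = 28.48 mg/L
t = ln(C₀ / C) / k = ln(28.48 / 14.8) / 0.05720
  = ln(1.924) / 0.05720 = 0.6544 / 0.05720 = 11.44 h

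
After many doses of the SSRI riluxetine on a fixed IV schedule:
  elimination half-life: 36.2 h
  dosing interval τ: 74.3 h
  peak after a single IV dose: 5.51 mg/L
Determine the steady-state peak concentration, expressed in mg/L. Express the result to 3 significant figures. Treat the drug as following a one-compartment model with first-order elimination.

7.26 mg/L

k = ln2 / t½ = 0.693147 / 36.2 = 0.01915 h⁻¹
e^(−kτ) = e^(−0.01915 × 74.3) = 0.2410
Accumulation ratio R = 1 / (1 − e^(−kτ)) = 1 / (1 − 0.2410) = 1.318
Steady-state peak = C₀ × R = 5.51 × 1.318 = 7.262 mg/L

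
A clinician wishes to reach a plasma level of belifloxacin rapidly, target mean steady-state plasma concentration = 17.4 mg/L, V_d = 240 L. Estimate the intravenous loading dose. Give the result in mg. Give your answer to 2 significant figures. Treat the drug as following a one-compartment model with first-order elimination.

4200 mg

LD = Css × Vd = 17.4 × 240 = 4176 mg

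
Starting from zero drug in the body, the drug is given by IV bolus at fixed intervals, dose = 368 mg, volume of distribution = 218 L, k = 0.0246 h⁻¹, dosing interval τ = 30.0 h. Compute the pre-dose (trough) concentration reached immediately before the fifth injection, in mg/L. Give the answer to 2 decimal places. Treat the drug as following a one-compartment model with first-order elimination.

C₀ per dose = Dose / Vd = 368 / 218 = 1.688 mg/L
Fraction remaining after one interval: r = e^(−kτ) = e^(−0.02460 × 30.0) = 0.4781
Before dose 5, 4 doses have been given (aged 1τ, 2τ, 3τ, 4τ).
C_trough = C₀ × (r + r² + … + r^4) = C₀ × r(1−r^4)/(1−r)
        = 1.688 × 0.4781 × (1 − 0.05225) / (1 − 0.4781) = 1.466 mg/L

1.47 mg/L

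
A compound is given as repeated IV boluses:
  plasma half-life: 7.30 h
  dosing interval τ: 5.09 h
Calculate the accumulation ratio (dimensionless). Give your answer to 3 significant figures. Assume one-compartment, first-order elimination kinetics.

k = ln2 / t½ = 0.693147 / 7.30 = 0.09495 h⁻¹
e^(−kτ) = e^(−0.09495 × 5.09) = 0.6167
Accumulation ratio R = 1 / (1 − e^(−kτ)) = 1 / (1 − 0.6167) = 2.609

2.61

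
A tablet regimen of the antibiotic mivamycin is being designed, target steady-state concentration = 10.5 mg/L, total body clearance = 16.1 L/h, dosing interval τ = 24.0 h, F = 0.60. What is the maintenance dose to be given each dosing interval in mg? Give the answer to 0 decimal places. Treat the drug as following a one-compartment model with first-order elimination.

6762 mg

At steady state, F × (Dose/τ) = Css × CL.
Dose = Css × CL × τ / F = 10.5 × 16.10 × 24.0 / 0.60 = 6762 mg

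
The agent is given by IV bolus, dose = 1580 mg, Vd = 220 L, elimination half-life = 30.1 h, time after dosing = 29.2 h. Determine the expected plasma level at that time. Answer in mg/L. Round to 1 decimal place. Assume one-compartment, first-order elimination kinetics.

3.7 mg/L

C₀ = Dose / Vd = 1580 / 220 = 7.182 mg/L
k = ln2 / t½ = 0.693147 / 30.1 = 0.02303 h⁻¹
C = C₀ · e^(−k·t) = 7.182 × e^(−0.02303 × 29.2)
  = 7.182 × 0.5104 = 3.666 mg/L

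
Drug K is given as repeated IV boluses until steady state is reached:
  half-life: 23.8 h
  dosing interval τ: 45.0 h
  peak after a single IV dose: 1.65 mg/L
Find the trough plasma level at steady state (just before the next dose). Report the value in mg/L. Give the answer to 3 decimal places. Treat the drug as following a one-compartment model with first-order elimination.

0.609 mg/L

k = ln2 / t½ = 0.693147 / 23.8 = 0.02912 h⁻¹
e^(−kτ) = e^(−0.02912 × 45.0) = 0.2697
Accumulation ratio R = 1 / (1 − e^(−kτ)) = 1 / (1 − 0.2697) = 1.369
Steady-state trough = C₀ × R × e^(−kτ) = 1.65 × 1.369 × 0.2697 = 0.6092 mg/L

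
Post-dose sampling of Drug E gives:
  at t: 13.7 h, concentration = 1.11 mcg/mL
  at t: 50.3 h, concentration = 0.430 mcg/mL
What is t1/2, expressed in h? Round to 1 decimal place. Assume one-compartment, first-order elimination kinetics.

k = ln(C₁/C₂) / (t₂ − t₁) = ln(1.11/0.430) / (50.3 − 13.7)
  = 0.9483 / 36.60 = 0.02591 h⁻¹
t½ = ln2 / k = 0.693147 / 0.02591 = 26.75 h

26.8 h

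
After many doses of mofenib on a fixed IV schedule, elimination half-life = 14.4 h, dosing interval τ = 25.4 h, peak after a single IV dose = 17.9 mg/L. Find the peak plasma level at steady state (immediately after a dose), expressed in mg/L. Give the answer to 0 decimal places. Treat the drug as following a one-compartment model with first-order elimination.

k = ln2 / t½ = 0.693147 / 14.4 = 0.04814 h⁻¹
e^(−kτ) = e^(−0.04814 × 25.4) = 0.2944
Accumulation ratio R = 1 / (1 − e^(−kτ)) = 1 / (1 − 0.2944) = 1.417
Steady-state peak = C₀ × R = 17.9 × 1.417 = 25.36 mg/L

25 mg/L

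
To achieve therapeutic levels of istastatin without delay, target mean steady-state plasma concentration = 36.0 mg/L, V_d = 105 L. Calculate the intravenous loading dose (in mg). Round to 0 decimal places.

LD = Css × Vd = 36.0 × 105 = 3780 mg

3780 mg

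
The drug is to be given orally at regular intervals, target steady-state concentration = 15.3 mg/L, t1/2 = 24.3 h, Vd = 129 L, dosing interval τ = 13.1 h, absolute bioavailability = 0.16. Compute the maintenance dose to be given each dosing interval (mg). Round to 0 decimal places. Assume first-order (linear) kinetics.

4609 mg

k = ln2 / t½ = 0.693147 / 24.3 = 0.02852 h⁻¹
CL = k × Vd = 0.02852 × 129 = 3.679 L/h
At steady state, F × (Dose/τ) = Css × CL.
Dose = Css × CL × τ / F = 15.3 × 3.679 × 13.1 / 0.16 = 4609 mg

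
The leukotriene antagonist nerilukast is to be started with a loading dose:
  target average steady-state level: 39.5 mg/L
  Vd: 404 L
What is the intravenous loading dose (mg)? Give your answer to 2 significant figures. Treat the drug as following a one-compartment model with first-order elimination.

LD = Css × Vd = 39.5 × 404 = 15960 mg

16000 mg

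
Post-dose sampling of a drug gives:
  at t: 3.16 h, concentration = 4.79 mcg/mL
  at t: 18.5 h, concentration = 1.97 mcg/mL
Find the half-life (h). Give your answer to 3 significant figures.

12.0 h

k = ln(C₁/C₂) / (t₂ − t₁) = ln(4.79/1.97) / (18.5 − 3.16)
  = 0.8885 / 15.34 = 0.05792 h⁻¹
t½ = ln2 / k = 0.693147 / 0.05792 = 11.97 h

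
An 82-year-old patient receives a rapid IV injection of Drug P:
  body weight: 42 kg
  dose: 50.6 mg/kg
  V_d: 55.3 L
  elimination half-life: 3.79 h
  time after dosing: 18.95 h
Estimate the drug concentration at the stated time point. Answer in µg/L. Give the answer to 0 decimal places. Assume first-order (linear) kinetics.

Total dose = 50.6 × 42 = 2125 mg
C₀ = Dose / Vd = 2125 / 55.3 = 38.43 mg/L
k = ln2 / t½ = 0.693147 / 3.79 = 0.1829 h⁻¹
t / t½ = 18.95 / 3.79 = 5 half-lives
C = C₀ × (1/2)^5 = 38.43 × 0.03125 = 1.201 mg/L
Convert: 1.201 mg/L × 1000 = 1201 µg/L

1201 µg/L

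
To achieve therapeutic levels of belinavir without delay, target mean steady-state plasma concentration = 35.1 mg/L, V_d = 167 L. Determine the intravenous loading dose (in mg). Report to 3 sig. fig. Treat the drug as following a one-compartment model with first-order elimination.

LD = Css × Vd = 35.1 × 167 = 5862 mg

5860 mg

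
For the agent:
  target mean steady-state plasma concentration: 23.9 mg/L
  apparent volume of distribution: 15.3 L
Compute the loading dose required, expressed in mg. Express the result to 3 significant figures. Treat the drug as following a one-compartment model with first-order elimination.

366 mg

LD = Css × Vd = 23.9 × 15.3 = 365.7 mg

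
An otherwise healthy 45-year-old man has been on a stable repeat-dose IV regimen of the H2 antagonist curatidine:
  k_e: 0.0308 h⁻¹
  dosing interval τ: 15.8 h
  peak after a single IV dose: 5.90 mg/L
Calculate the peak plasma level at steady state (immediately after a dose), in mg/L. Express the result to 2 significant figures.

e^(−kτ) = e^(−0.03080 × 15.8) = 0.6147
Accumulation ratio R = 1 / (1 − e^(−kτ)) = 1 / (1 − 0.6147) = 2.595
Steady-state peak = C₀ × R = 5.90 × 2.595 = 15.31 mg/L

15 mg/L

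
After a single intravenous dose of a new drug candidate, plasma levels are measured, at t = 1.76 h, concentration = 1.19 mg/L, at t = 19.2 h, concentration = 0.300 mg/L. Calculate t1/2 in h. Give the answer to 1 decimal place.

k = ln(C₁/C₂) / (t₂ − t₁) = ln(1.19/0.300) / (19.2 − 1.76)
  = 1.378 / 17.44 = 0.07901 h⁻¹
t½ = ln2 / k = 0.693147 / 0.07901 = 8.773 h

8.8 h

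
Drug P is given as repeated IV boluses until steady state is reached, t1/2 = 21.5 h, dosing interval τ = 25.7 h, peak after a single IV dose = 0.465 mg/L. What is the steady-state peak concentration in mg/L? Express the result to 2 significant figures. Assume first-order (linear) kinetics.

k = ln2 / t½ = 0.693147 / 21.5 = 0.03224 h⁻¹
e^(−kτ) = e^(−0.03224 × 25.7) = 0.4367
Accumulation ratio R = 1 / (1 − e^(−kτ)) = 1 / (1 − 0.4367) = 1.775
Steady-state peak = C₀ × R = 0.465 × 1.775 = 0.8254 mg/L

0.83 mg/L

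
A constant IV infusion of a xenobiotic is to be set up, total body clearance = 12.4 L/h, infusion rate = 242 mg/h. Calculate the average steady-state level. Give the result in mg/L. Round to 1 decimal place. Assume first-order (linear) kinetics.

At steady state Css = R₀ / CL = 242 / 12.40 = 19.52 mg/L

19.5 mg/L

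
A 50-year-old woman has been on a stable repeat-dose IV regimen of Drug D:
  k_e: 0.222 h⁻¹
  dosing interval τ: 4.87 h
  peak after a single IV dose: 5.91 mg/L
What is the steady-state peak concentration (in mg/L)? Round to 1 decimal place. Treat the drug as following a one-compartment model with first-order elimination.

8.9 mg/L

e^(−kτ) = e^(−0.2220 × 4.87) = 0.3392
Accumulation ratio R = 1 / (1 − e^(−kτ)) = 1 / (1 − 0.3392) = 1.513
Steady-state peak = C₀ × R = 5.91 × 1.513 = 8.942 mg/L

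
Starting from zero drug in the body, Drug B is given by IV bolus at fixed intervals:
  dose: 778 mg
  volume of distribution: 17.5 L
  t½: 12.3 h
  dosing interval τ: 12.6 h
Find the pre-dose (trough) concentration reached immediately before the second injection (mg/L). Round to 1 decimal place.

21.9 mg/L

C₀ per dose = Dose / Vd = 778 / 17.5 = 44.46 mg/L
k = ln2 / t½ = 0.693147 / 12.3 = 0.05635 h⁻¹
Fraction remaining after one interval: r = e^(−kτ) = e^(−0.05635 × 12.6) = 0.4916
Before dose 2, 1 dose has been given (aged 1τ).
C_trough = C₀ × r = 44.46 × 0.4916 = 21.86 mg/L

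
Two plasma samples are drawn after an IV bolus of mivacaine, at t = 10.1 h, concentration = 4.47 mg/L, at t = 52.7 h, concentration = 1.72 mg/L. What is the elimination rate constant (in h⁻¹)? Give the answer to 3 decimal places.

k = ln(C₁/C₂) / (t₂ − t₁) = ln(4.47/1.72) / (52.7 − 10.1)
  = 0.9551 / 42.60 = 0.02242 h⁻¹

0.022 h⁻¹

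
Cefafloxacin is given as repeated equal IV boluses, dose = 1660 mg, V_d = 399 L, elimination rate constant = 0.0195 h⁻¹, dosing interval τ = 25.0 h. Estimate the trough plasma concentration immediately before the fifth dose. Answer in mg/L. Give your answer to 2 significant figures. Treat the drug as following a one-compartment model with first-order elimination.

5.7 mg/L

C₀ per dose = Dose / Vd = 1660 / 399 = 4.160 mg/L
Fraction remaining after one interval: r = e^(−kτ) = e^(−0.01950 × 25.0) = 0.6142
Before dose 5, 4 doses have been given (aged 1τ, 2τ, 3τ, 4τ).
C_trough = C₀ × (r + r² + … + r^4) = C₀ × r(1−r^4)/(1−r)
        = 4.160 × 0.6142 × (1 − 0.1423) / (1 − 0.6142) = 5.680 mg/L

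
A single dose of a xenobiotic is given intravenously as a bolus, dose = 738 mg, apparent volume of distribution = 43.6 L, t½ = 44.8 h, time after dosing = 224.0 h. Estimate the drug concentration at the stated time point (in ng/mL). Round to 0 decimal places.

529 ng/mL

C₀ = Dose / Vd = 738.0 / 43.6 = 16.93 mg/L
k = ln2 / t½ = 0.693147 / 44.8 = 0.01547 h⁻¹
t / t½ = 224.0 / 44.8 = 5 half-lives
C = C₀ × (1/2)^5 = 16.93 × 0.03125 = 0.5291 mg/L
Convert: 0.5291 mg/L × 1000 = 529.1 ng/mL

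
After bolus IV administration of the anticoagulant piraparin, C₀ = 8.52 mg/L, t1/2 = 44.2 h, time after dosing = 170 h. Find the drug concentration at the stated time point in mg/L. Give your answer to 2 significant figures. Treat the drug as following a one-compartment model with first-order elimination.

0.59 mg/L

k = ln2 / t½ = 0.693147 / 44.2 = 0.01568 h⁻¹
C = C₀ · e^(−k·t) = 8.520 × e^(−0.01568 × 170)
  = 8.520 × 0.06956 = 0.5927 mg/L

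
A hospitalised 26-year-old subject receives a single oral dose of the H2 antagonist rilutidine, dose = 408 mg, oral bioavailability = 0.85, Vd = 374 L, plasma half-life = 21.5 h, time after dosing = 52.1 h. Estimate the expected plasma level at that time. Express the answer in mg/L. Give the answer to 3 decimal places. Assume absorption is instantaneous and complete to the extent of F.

0.173 mg/L

Amount reaching circulation = F × Dose = 0.85 × 408.0 = 346.8 mg
C₀ = F·Dose / Vd = 346.8 / 374 = 0.9273 mg/L
k = ln2 / t½ = 0.693147 / 21.5 = 0.03224 h⁻¹
C = C₀ · e^(−k·t) = 0.9273 × e^(−0.03224 × 52.1)
  = 0.9273 × 0.1864 = 0.1728 mg/L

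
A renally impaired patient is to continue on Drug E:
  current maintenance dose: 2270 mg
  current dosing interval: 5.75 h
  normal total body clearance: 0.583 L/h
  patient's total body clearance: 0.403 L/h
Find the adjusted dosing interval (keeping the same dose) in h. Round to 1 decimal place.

To keep the same average steady-state level, dosing rate must scale with clearance.
CL ratio = 0.403 / 0.583 = 0.6913
New interval (same dose) = 5.75 / 0.6913 = 8.318 h

8.3 h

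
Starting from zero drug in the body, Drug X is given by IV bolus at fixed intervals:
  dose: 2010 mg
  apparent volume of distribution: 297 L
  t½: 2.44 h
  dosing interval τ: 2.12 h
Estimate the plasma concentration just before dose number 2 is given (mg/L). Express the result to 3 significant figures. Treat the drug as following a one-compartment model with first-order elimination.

C₀ per dose = Dose / Vd = 2010 / 297 = 6.768 mg/L
k = ln2 / t½ = 0.693147 / 2.44 = 0.2841 h⁻¹
Fraction remaining after one interval: r = e^(−kτ) = e^(−0.2841 × 2.12) = 0.5476
Before dose 2, 1 dose has been given (aged 1τ).
C_trough = C₀ × r = 6.768 × 0.5476 = 3.706 mg/L

3.71 mg/L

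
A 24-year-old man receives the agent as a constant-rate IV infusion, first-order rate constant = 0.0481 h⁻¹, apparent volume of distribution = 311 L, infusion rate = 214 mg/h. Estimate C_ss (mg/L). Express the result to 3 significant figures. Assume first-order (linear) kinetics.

CL = k × Vd = 0.04810 × 311 = 14.96 L/h
At steady state Css = R₀ / CL = 214 / 14.96 = 14.30 mg/L

14.3 mg/L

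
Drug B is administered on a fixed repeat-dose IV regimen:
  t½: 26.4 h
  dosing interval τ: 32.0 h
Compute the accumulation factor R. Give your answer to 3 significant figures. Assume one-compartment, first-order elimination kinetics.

k = ln2 / t½ = 0.693147 / 26.4 = 0.02626 h⁻¹
e^(−kτ) = e^(−0.02626 × 32.0) = 0.4316
Accumulation ratio R = 1 / (1 − e^(−kτ)) = 1 / (1 − 0.4316) = 1.759

1.76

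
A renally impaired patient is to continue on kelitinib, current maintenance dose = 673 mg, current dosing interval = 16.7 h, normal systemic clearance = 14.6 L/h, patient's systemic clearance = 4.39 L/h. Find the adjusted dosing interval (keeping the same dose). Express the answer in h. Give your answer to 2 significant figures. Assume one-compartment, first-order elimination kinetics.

To keep the same average steady-state level, dosing rate must scale with clearance.
CL ratio = 4.39 / 14.6 = 0.3007
New interval (same dose) = 16.7 / 0.3007 = 55.54 h

56 h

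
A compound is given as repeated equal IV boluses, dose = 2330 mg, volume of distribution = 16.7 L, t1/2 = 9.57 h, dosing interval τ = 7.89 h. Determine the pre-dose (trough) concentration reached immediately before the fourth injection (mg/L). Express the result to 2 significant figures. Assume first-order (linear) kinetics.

C₀ per dose = Dose / Vd = 2330 / 16.7 = 139.5 mg/L
k = ln2 / t½ = 0.693147 / 9.57 = 0.07243 h⁻¹
Fraction remaining after one interval: r = e^(−kτ) = e^(−0.07243 × 7.89) = 0.5647
Before dose 4, 3 doses have been given (aged 1τ, 2τ, 3τ).
C_trough = C₀ × (r + r² + … + r^3) = C₀ × r(1−r^3)/(1−r)
        = 139.5 × 0.5647 × (1 − 0.1801) / (1 − 0.5647) = 148.4 mg/L

150 mg/L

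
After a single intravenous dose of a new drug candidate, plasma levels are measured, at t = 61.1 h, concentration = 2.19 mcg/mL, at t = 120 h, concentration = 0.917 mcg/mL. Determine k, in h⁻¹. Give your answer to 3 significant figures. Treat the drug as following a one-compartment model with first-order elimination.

k = ln(C₁/C₂) / (t₂ − t₁) = ln(2.19/0.917) / (120 − 61.1)
  = 0.8705 / 58.90 = 0.01478 h⁻¹

0.0148 h⁻¹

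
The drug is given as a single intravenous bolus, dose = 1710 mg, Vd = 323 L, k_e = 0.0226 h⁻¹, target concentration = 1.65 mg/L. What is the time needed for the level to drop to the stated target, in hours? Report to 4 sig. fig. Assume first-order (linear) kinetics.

C₀ = Dose / Vd = 1710 / 323 = 5.294 mg/L
t = ln(C₀ / C) / k = ln(5.294 / 1.65) / 0.02260
  = ln(3.208) / 0.02260 = 1.166 / 0.02260 = 51.59 h

51.59 h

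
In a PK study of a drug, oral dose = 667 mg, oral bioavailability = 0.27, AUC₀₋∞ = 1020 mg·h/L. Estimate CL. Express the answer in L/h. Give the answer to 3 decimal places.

CL = F·Dose / AUC = 0.27 × 667 / 1020 = 0.1766 L/h

0.177 L/h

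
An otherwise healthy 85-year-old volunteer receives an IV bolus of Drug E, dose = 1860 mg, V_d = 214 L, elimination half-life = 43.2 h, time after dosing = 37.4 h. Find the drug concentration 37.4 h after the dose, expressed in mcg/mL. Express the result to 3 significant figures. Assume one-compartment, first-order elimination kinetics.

4.77 mcg/mL

C₀ = Dose / Vd = 1860 / 214 = 8.692 mg/L
k = ln2 / t½ = 0.693147 / 43.2 = 0.01605 h⁻¹
C = C₀ · e^(−k·t) = 8.692 × e^(−0.01605 × 37.4)
  = 8.692 × 0.5487 = 4.769 mg/L
(4.769 mg/L = 4.769 mcg/mL)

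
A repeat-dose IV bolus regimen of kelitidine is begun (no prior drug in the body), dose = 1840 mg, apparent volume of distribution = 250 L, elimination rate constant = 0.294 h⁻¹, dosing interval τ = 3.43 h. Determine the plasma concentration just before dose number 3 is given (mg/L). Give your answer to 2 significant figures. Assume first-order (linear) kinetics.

C₀ per dose = Dose / Vd = 1840 / 250 = 7.360 mg/L
Fraction remaining after one interval: r = e^(−kτ) = e^(−0.2940 × 3.43) = 0.3648
Before dose 3, 2 doses have been given (aged 1τ, 2τ).
C_trough = C₀ × (r + r²) = 7.360 × (0.3648 + 0.1331) = 3.665 mg/L

3.7 mg/L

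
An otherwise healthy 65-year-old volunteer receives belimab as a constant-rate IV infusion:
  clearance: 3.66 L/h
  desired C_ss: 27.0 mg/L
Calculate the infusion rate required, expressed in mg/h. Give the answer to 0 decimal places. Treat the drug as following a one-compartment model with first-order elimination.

99 mg/h

At steady state, infusion rate R₀ = Css × CL = 27.0 × 3.660 = 98.82 mg/h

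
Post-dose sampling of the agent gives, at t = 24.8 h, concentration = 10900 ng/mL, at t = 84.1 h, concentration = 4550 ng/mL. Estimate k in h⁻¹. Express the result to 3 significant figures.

k = ln(C₁/C₂) / (t₂ − t₁) = ln(10900/4550) / (84.1 − 24.8)
  = 0.8736 / 59.30 = 0.01473 h⁻¹

0.0147 h⁻¹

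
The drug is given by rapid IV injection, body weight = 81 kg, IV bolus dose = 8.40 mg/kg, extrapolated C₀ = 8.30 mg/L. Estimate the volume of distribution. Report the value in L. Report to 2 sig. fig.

82 L

Dose = 8.40 × 81 = 680.4 mg
Vd = Dose / C₀ = 680.4 / 8.30 = 81.98 L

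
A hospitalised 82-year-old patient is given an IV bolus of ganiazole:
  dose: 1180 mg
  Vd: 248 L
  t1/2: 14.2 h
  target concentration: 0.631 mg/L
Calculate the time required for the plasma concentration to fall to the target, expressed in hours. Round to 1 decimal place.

41.4 h

C₀ = Dose / Vd = 1180 / 248 = 4.758 mg/L
k = ln2 / t½ = 0.693147 / 14.2 = 0.04881 h⁻¹
t = ln(C₀ / C) / k = ln(4.758 / 0.631) / 0.04881
  = ln(7.540) / 0.04881 = 2.020 / 0.04881 = 41.38 h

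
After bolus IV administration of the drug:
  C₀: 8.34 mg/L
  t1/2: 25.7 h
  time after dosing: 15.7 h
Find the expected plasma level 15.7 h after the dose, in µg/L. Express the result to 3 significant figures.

5460 µg/L

k = ln2 / t½ = 0.693147 / 25.7 = 0.02697 h⁻¹
C = C₀ · e^(−k·t) = 8.340 × e^(−0.02697 × 15.7)
  = 8.340 × 0.6548 = 5.461 mg/L
Convert: 5.461 mg/L × 1000 = 5461 µg/L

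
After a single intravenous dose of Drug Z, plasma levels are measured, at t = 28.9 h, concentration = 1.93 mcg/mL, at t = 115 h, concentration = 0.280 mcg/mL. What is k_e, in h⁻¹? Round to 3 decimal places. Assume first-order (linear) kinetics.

k = ln(C₁/C₂) / (t₂ − t₁) = ln(1.93/0.280) / (115 − 28.9)
  = 1.930 / 86.10 = 0.02242 h⁻¹

0.022 h⁻¹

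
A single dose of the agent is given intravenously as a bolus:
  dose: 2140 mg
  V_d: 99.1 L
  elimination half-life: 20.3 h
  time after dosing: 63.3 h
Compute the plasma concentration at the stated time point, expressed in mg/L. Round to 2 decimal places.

C₀ = Dose / Vd = 2140 / 99.1 = 21.59 mg/L
k = ln2 / t½ = 0.693147 / 20.3 = 0.03415 h⁻¹
C = C₀ · e^(−k·t) = 21.59 × e^(−0.03415 × 63.3)
  = 21.59 × 0.1151 = 2.485 mg/L

2.49 mg/L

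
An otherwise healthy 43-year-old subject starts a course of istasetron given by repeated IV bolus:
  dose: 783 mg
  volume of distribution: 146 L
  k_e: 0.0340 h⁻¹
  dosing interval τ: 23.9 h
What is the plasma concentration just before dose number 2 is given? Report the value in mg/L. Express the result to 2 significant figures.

2.4 mg/L

C₀ per dose = Dose / Vd = 783 / 146 = 5.363 mg/L
Fraction remaining after one interval: r = e^(−kτ) = e^(−0.03400 × 23.9) = 0.4437
Before dose 2, 1 dose has been given (aged 1τ).
C_trough = C₀ × r = 5.363 × 0.4437 = 2.380 mg/L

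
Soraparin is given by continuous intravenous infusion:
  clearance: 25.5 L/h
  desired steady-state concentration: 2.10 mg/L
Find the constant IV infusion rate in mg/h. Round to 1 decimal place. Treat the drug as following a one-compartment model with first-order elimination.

At steady state, infusion rate R₀ = Css × CL = 2.10 × 25.50 = 53.55 mg/h

53.6 mg/h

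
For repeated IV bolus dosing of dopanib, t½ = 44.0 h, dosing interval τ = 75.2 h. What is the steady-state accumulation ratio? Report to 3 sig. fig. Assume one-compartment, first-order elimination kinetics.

k = ln2 / t½ = 0.693147 / 44.0 = 0.01575 h⁻¹
e^(−kτ) = e^(−0.01575 × 75.2) = 0.3059
Accumulation ratio R = 1 / (1 − e^(−kτ)) = 1 / (1 − 0.3059) = 1.441

1.44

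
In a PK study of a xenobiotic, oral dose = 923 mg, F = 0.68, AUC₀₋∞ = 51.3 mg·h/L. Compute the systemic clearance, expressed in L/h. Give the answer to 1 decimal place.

CL = F·Dose / AUC = 0.68 × 923 / 51.3 = 12.23 L/h

12.2 L/h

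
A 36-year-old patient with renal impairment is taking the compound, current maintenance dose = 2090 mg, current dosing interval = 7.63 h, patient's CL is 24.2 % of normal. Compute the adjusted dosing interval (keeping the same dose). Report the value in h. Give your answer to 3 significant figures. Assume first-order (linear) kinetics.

31.5 h

To keep the same average steady-state level, dosing rate must scale with clearance.
CL ratio = 24.2 / 100 = 0.2420
New interval (same dose) = 7.63 / 0.2420 = 31.53 h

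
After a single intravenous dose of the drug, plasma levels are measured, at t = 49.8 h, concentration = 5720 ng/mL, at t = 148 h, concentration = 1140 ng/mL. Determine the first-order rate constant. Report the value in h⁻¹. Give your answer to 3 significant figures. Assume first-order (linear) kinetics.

0.0164 h⁻¹

k = ln(C₁/C₂) / (t₂ − t₁) = ln(5720/1140) / (148 − 49.8)
  = 1.613 / 98.20 = 0.01643 h⁻¹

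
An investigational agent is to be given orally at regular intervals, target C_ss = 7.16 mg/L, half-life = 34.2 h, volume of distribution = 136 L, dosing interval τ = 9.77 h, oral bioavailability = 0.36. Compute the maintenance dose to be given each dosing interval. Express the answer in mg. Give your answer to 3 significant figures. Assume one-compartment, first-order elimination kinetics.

k = ln2 / t½ = 0.693147 / 34.2 = 0.02027 h⁻¹
CL = k × Vd = 0.02027 × 136 = 2.757 L/h
At steady state, F × (Dose/τ) = Css × CL.
Dose = Css × CL × τ / F = 7.16 × 2.757 × 9.77 / 0.36 = 535.7 mg

536 mg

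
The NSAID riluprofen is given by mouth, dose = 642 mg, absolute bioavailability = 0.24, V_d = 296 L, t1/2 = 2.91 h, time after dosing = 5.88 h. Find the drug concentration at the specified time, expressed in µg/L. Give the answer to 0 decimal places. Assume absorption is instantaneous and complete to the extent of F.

Amount reaching circulation = F × Dose = 0.24 × 642.0 = 154.1 mg
C₀ = F·Dose / Vd = 154.1 / 296 = 0.5206 mg/L
k = ln2 / t½ = 0.693147 / 2.91 = 0.2382 h⁻¹
C = C₀ · e^(−k·t) = 0.5206 × e^(−0.2382 × 5.88)
  = 0.5206 × 0.2464 = 0.1283 mg/L
Convert: 0.1283 mg/L × 1000 = 128.3 µg/L

128 µg/L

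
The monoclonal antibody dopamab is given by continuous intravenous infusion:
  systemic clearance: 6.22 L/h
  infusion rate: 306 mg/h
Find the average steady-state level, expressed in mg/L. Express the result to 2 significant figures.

At steady state Css = R₀ / CL = 306 / 6.220 = 49.20 mg/L

49 mg/L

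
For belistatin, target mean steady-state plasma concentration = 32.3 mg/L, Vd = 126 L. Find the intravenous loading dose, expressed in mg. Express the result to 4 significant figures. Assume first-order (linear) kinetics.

LD = Css × Vd = 32.3 × 126 = 4070 mg

4070 mg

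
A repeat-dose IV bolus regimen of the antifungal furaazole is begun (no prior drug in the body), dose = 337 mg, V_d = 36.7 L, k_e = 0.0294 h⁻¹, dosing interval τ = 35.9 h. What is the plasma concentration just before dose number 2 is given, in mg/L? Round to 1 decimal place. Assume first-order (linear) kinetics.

C₀ per dose = Dose / Vd = 337 / 36.7 = 9.183 mg/L
Fraction remaining after one interval: r = e^(−kτ) = e^(−0.02940 × 35.9) = 0.3480
Before dose 2, 1 dose has been given (aged 1τ).
C_trough = C₀ × r = 9.183 × 0.3480 = 3.196 mg/L

3.2 mg/L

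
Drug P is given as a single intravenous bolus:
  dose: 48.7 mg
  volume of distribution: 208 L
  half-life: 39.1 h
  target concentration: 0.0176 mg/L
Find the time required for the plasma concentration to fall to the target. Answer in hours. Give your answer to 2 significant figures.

C₀ = Dose / Vd = 48.70 / 208 = 0.2341 mg/L
k = ln2 / t½ = 0.693147 / 39.1 = 0.01773 h⁻¹
t = ln(C₀ / C) / k = ln(0.2341 / 0.0176) / 0.01773
  = ln(13.30) / 0.01773 = 2.588 / 0.01773 = 146.0 h

150 h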